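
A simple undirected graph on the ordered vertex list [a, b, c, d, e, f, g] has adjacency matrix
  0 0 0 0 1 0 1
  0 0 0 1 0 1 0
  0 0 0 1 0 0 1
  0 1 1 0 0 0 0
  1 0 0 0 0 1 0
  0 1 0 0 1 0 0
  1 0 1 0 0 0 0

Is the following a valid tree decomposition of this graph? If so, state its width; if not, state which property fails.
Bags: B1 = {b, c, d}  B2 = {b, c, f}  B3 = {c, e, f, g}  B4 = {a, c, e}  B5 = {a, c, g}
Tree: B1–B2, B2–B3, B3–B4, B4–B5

A tree decomposition must satisfy three properties: every vertex lies in some bag; for every edge, both endpoints lie together in some bag; and for every vertex, the bags containing it form a connected subtree. Here bags containing vertex g are not connected in the tree, so the decomposition is invalid.

No — bags containing vertex g are not connected in the tree.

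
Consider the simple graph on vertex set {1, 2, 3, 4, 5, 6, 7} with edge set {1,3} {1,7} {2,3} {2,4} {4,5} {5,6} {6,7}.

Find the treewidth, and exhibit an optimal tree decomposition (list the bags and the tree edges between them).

Treewidth 2.
One such decomposition:
Bags: B1 = {2, 3, 4}  B2 = {1, 3, 4}  B3 = {1, 4, 7}  B4 = {4, 6, 7}  B5 = {4, 5, 6}
Tree: B1–B2, B2–B3, B3–B4, B4–B5

The largest bag has 3 vertices, giving width 2; this decomposition certifies tw(G) ≤ 2. Since 4–2–3–1–7–6–5–4 is a cycle in G, G is not acyclic. Forests are exactly the graphs of treewidth ≤ 1, so tw(G) ≥ 2. Hence tw(G) = 2 exactly.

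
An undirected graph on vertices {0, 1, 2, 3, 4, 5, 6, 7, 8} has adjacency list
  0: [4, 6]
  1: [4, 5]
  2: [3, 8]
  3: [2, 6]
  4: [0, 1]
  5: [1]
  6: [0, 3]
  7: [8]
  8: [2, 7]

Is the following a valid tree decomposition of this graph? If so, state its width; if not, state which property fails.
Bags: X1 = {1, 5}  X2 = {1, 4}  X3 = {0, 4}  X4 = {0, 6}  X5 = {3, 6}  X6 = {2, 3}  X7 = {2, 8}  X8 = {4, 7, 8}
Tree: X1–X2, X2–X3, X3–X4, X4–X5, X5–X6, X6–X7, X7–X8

A tree decomposition must satisfy three properties: every vertex lies in some bag; for every edge, both endpoints lie together in some bag; and for every vertex, the bags containing it form a connected subtree. Here bags containing vertex 4 are not connected in the tree, so the decomposition is invalid.

No — bags containing vertex 4 are not connected in the tree.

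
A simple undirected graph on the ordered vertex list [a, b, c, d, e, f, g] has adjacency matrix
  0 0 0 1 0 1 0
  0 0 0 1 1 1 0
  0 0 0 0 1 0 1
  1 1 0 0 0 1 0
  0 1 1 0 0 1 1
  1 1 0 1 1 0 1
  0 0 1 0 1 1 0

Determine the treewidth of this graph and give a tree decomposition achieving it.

Treewidth 2.
Bags: B1 = {b, e, f}  B2 = {b, d, f}  B3 = {e, f, g}  B4 = {c, e, g}  B5 = {a, d, f}
Tree: B1–B2, B1–B3, B3–B4, B2–B5

The largest bag has 3 vertices, giving width 2; this decomposition certifies tw(G) ≤ 2. Conversely, {c, e, g} is a clique of size 3, and the vertices of any clique must share a bag in every tree decomposition; so some bag has ≥ 3 vertices and tw(G) ≥ 2. The upper and lower bounds meet at 2, so that is the treewidth.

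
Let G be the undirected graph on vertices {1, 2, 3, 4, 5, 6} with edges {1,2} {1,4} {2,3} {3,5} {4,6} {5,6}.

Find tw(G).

2

A width-2 tree decomposition is:
Bags: B1 = {4, 5, 6}  B2 = {1, 4, 5}  B3 = {1, 2, 5}  B4 = {2, 3, 5}
Tree: B1–B2, B2–B3, B3–B4
The largest bag has 3 vertices, giving width 2; this decomposition certifies tw(G) ≤ 2. For the lower bound, G contains the cycle 5–6–4–1–2–3–5, so G is not a forest; only forests have treewidth ≤ 1, hence tw(G) ≥ 2. Combining the bounds, tw(G) = 2.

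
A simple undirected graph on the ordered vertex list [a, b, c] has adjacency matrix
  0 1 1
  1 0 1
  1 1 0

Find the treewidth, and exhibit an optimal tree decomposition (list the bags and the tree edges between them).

Treewidth 2.
Bags: B1 = {a, b, c}
Tree: (single bag)

A single bag containing all 3 vertices is trivially a valid decomposition of width 2. For the lower bound, the 3 vertices {a, b, c} are pairwise adjacent, and any tree decomposition puts a clique entirely inside one bag — forcing width ≥ 2. Therefore the treewidth is 2.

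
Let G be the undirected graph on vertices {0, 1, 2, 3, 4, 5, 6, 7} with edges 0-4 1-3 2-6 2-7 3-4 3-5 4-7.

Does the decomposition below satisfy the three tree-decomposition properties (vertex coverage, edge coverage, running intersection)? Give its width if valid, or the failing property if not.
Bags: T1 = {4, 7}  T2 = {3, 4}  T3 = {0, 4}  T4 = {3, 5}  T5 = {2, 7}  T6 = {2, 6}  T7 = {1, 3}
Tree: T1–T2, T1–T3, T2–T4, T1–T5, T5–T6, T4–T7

Yes; width 1.

Checking the three conditions: (i) the bags cover all of {0, 1, 2, 3, 4, 5, 6, 7}; (ii) for each edge, some bag contains both endpoints; (iii) the bags containing any fixed vertex form a subtree. All hold, so the decomposition is valid with width 2 − 1 = 1.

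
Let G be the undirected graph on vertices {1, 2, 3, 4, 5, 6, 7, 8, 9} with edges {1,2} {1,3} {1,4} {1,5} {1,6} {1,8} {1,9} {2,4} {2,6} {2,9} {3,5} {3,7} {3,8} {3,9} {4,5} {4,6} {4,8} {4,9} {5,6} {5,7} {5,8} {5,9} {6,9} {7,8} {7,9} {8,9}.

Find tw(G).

A width-4 tree decomposition is:
Bags: B1 = {1, 4, 5, 8, 9}  B2 = {1, 3, 5, 8, 9}  B3 = {3, 5, 7, 8, 9}  B4 = {1, 4, 5, 6, 9}  B5 = {1, 2, 4, 6, 9}
Tree: B1–B2, B2–B3, B1–B4, B4–B5
Every bag has size at most 5, so the width is 5 − 1 = 4 and tw(G) ≤ 4. On the other hand G contains the 5-clique {1, 3, 5, 8, 9}. A clique must lie in a single bag of any decomposition, so no decomposition can have width below 4. Hence tw(G) = 4 exactly.

4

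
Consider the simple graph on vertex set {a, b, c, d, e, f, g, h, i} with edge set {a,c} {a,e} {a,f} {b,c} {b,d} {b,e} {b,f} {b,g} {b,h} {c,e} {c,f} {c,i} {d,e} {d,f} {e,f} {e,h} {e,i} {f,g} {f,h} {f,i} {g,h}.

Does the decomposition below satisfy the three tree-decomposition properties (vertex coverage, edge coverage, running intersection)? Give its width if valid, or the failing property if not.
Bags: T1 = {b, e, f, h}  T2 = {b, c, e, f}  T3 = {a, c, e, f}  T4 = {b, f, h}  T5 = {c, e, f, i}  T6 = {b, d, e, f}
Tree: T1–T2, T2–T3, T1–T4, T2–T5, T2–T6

A tree decomposition must satisfy three properties: every vertex lies in some bag; for every edge, both endpoints lie together in some bag; and for every vertex, the bags containing it form a connected subtree. Here vertex g appears in no bag, so the decomposition is invalid.

No — vertex g appears in no bag.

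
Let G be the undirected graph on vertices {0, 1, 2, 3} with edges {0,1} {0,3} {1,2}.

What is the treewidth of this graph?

1

A width-1 tree decomposition is:
Bags: B1 = {0, 1}  B2 = {0, 3}  B3 = {1, 2}
Tree: B1–B2, B1–B3
Each bag holds 2 vertices, so the decomposition has width 1, which upper-bounds the treewidth. Any graph with an edge has treewidth ≥ 1, and G has the edge 1–0. The upper and lower bounds meet at 1, so that is the treewidth.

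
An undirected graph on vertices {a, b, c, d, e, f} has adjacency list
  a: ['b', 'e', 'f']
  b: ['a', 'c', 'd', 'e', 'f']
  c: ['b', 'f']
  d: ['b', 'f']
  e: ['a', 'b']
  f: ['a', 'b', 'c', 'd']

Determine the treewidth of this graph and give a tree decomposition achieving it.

The largest bag has 3 vertices, giving width 2; this decomposition certifies tw(G) ≤ 2. For the lower bound, the 3 vertices {a, b, e} are pairwise adjacent, and any tree decomposition puts a clique entirely inside one bag — forcing width ≥ 2. Therefore the treewidth is 2.

Treewidth 2.
One such decomposition:
Bags: B1 = {a, b, f}  B2 = {b, d, f}  B3 = {a, b, e}  B4 = {b, c, f}
Tree: B1–B2, B1–B3, B1–B4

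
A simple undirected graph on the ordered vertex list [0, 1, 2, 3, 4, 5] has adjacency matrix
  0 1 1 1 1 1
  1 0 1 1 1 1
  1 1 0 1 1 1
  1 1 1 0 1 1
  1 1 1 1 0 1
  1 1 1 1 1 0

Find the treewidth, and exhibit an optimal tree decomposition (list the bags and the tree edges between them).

A single bag containing all 6 vertices is trivially a valid decomposition of width 5. For the lower bound, the 6 vertices {0, 1, 2, 3, 4, 5} are pairwise adjacent, and any tree decomposition puts a clique entirely inside one bag — forcing width ≥ 5. Combining the bounds, tw(G) = 5.

Treewidth 5.
Bags: B1 = {0, 1, 2, 3, 4, 5}
Tree: (single bag)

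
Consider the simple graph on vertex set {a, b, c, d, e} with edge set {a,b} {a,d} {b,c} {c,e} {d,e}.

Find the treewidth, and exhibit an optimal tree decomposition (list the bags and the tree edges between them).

The largest bag has 3 vertices, giving width 2; this decomposition certifies tw(G) ≤ 2. Since e–d–a–b–c–e is a cycle in G, G is not acyclic. Forests are exactly the graphs of treewidth ≤ 1, so tw(G) ≥ 2. Hence tw(G) = 2 exactly.

Treewidth 2.
One such decomposition:
Bags: B1 = {a, d, e}  B2 = {a, b, e}  B3 = {b, c, e}
Tree: B1–B2, B2–B3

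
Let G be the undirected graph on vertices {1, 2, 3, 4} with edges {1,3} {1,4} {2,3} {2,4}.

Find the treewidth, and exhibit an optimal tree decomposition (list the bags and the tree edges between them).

Each bag holds 3 vertices, so the decomposition has width 2, which upper-bounds the treewidth. The edges 2–4–1–3–2 form a cycle, so G is not a tree and its treewidth is at least 2. Combining the bounds, tw(G) = 2.

Treewidth 2.
One such decomposition:
Bags: B1 = {1, 2, 4}  B2 = {1, 2, 3}
Tree: B1–B2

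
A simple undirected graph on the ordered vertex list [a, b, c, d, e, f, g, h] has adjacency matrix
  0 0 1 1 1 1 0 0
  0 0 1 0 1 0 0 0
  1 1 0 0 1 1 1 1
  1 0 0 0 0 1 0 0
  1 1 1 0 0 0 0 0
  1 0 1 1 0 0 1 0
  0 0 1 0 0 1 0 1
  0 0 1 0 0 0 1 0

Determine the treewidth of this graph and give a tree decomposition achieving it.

Each bag holds 3 vertices, so the decomposition has width 2, which upper-bounds the treewidth. For the lower bound, the 3 vertices {a, d, f} are pairwise adjacent, and any tree decomposition puts a clique entirely inside one bag — forcing width ≥ 2. Hence tw(G) = 2 exactly.

Treewidth 2.
Bags: B1 = {b, c, e}  B2 = {a, c, e}  B3 = {a, c, f}  B4 = {c, f, g}  B5 = {c, g, h}  B6 = {a, d, f}
Tree: B1–B2, B2–B3, B3–B4, B4–B5, B3–B6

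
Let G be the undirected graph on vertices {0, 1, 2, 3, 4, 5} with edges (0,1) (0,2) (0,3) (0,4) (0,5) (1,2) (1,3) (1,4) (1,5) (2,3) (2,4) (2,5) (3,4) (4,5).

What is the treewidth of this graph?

A width-4 tree decomposition is:
Bags: B1 = {0, 1, 2, 4, 5}  B2 = {0, 1, 2, 3, 4}
Tree: B1–B2
Every bag has size at most 5, so the width is 5 − 1 = 4 and tw(G) ≤ 4. Conversely, {0, 1, 2, 3, 4} is a clique of size 5, and the vertices of any clique must share a bag in every tree decomposition; so some bag has ≥ 5 vertices and tw(G) ≥ 4. The upper and lower bounds meet at 4, so that is the treewidth.

4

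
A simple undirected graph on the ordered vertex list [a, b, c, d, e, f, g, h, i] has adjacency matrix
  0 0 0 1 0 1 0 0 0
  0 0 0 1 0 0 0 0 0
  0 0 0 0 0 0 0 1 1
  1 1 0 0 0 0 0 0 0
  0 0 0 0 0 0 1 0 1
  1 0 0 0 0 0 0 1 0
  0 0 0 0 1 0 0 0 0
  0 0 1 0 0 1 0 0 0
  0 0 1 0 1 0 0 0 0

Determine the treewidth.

1

A width-1 tree decomposition is:
Bags: B1 = {e, g}  B2 = {e, i}  B3 = {c, i}  B4 = {c, h}  B5 = {f, h}  B6 = {a, f}  B7 = {a, d}  B8 = {b, d}
Tree: B1–B2, B2–B3, B3–B4, B4–B5, B5–B6, B6–B7, B7–B8
The largest bag has 2 vertices, giving width 1; this decomposition certifies tw(G) ≤ 1. Since G has at least one edge (e.g. g–e), it is not an edgeless graph, so tw(G) ≥ 1. Therefore the treewidth is 1.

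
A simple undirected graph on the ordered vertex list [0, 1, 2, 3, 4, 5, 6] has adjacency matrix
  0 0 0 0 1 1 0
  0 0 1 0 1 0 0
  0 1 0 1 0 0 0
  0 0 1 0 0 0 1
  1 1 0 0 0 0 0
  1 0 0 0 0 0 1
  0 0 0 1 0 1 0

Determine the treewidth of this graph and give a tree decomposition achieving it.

The largest bag has 3 vertices, giving width 2; this decomposition certifies tw(G) ≤ 2. The edges 2–3–6–5–0–4–1–2 form a cycle, so G is not a tree and its treewidth is at least 2. The upper and lower bounds meet at 2, so that is the treewidth.

Treewidth 2.
One optimal decomposition is:
Bags: B1 = {2, 3, 6}  B2 = {2, 5, 6}  B3 = {0, 2, 5}  B4 = {0, 2, 4}  B5 = {1, 2, 4}
Tree: B1–B2, B2–B3, B3–B4, B4–B5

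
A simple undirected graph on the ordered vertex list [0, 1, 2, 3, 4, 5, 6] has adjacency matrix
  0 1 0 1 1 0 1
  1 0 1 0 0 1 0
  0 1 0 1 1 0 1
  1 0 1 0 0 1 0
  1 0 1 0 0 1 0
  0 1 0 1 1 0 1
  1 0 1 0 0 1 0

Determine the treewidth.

3

A width-3 tree decomposition is:
Bags: B1 = {0, 2, 4, 5}  B2 = {0, 2, 5, 6}  B3 = {0, 1, 2, 5}  B4 = {0, 2, 3, 5}
Tree: B1–B2, B2–B3, B3–B4
The largest bag has 4 vertices, giving width 3; this decomposition certifies tw(G) ≤ 3. For the lower bound: the 4 vertex sets {2,4}, {5,6}, {0}, {1} are disjoint, each induces a connected subgraph, and every pair is joined by at least one edge of G. Contracting each set to a single vertex therefore yields K_{4} as a minor, and since treewidth is minor-monotone, tw(G) ≥ tw(K_{4}) = 3. Combining the bounds, tw(G) = 3.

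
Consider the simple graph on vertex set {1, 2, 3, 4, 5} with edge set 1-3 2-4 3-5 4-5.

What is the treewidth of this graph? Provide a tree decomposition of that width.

Treewidth 1.
One such decomposition:
Bags: B1 = {2, 4}  B2 = {4, 5}  B3 = {3, 5}  B4 = {1, 3}
Tree: B1–B2, B2–B3, B3–B4

Every bag has size at most 2, so the width is 2 − 1 = 1 and tw(G) ≤ 1. G has an edge, so its treewidth is at least 1. Combining the bounds, tw(G) = 1.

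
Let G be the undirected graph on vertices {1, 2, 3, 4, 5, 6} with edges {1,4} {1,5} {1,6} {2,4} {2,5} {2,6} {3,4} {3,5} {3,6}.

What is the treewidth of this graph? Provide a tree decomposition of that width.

Every bag has size at most 4, so the width is 4 − 1 = 3 and tw(G) ≤ 3. For the lower bound: the 4 vertex sets {1,6}, {2,5}, {3}, {4} are disjoint, each induces a connected subgraph, and every pair is joined by at least one edge of G. Contracting each set to a single vertex therefore yields K_{4} as a minor, and since treewidth is minor-monotone, tw(G) ≥ tw(K_{4}) = 3. The upper and lower bounds meet at 3, so that is the treewidth.

Treewidth 3.
One optimal decomposition is:
Bags: B1 = {1, 2, 3, 6}  B2 = {1, 2, 3, 5}  B3 = {1, 2, 3, 4}
Tree: B1–B2, B2–B3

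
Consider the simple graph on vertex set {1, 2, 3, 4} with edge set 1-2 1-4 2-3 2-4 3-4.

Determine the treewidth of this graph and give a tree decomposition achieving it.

The largest bag has 3 vertices, giving width 2; this decomposition certifies tw(G) ≤ 2. For the lower bound, the 3 vertices {1, 2, 4} are pairwise adjacent, and any tree decomposition puts a clique entirely inside one bag — forcing width ≥ 2. Hence tw(G) = 2 exactly.

Treewidth 2.
Bags: B1 = {2, 3, 4}  B2 = {1, 2, 4}
Tree: B1–B2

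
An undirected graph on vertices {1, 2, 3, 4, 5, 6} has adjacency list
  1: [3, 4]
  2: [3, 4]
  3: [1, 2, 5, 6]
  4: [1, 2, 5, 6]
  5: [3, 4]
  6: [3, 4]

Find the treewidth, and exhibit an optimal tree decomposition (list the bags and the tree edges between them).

Treewidth 2.
One such decomposition:
Bags: B1 = {3, 4, 5}  B2 = {1, 3, 4}  B3 = {2, 3, 4}  B4 = {3, 4, 6}
Tree: B1–B2, B2–B3, B3–B4

The largest bag has 3 vertices, giving width 2; this decomposition certifies tw(G) ≤ 2. Since 5–4–1–3–5 is a cycle in G, G is not acyclic. Forests are exactly the graphs of treewidth ≤ 1, so tw(G) ≥ 2. Hence tw(G) = 2 exactly.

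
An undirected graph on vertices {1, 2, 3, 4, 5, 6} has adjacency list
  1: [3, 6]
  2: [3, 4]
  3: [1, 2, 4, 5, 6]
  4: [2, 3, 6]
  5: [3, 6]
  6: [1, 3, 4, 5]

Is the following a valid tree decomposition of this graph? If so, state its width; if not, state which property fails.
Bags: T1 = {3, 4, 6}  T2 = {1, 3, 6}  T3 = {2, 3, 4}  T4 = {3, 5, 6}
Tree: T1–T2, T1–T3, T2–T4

Vertex coverage: the bags together contain {1, 2, 3, 4, 5, 6}, the full vertex set. Edge coverage: each edge of G has both endpoints in at least one bag. Running intersection: for every vertex, the bags containing it form a connected subtree. All three properties hold, so this is a valid tree decomposition of width max|bag| − 1 = 2, and hence tw(G) ≤ 2.

Yes; width 2.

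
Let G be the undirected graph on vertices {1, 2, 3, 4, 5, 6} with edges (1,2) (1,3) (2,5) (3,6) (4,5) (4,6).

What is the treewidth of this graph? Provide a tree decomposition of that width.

Treewidth 2.
One such decomposition:
Bags: B1 = {2, 4, 5}  B2 = {2, 4, 6}  B3 = {2, 3, 6}  B4 = {1, 2, 3}
Tree: B1–B2, B2–B3, B3–B4

Every bag has size at most 3, so the width is 3 − 1 = 2 and tw(G) ≤ 2. The edges 2–5–4–6–3–1–2 form a cycle, so G is not a tree and its treewidth is at least 2. Hence tw(G) = 2 exactly.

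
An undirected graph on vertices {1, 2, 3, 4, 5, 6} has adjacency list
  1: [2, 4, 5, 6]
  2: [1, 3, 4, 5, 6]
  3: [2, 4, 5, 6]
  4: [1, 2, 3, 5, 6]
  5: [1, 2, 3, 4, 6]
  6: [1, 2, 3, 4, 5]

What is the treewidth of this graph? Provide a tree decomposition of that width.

The largest bag has 5 vertices, giving width 4; this decomposition certifies tw(G) ≤ 4. Conversely, {1, 2, 4, 5, 6} is a clique of size 5, and the vertices of any clique must share a bag in every tree decomposition; so some bag has ≥ 5 vertices and tw(G) ≥ 4. Therefore the treewidth is 4.

Treewidth 4.
One such decomposition:
Bags: B1 = {2, 3, 4, 5, 6}  B2 = {1, 2, 4, 5, 6}
Tree: B1–B2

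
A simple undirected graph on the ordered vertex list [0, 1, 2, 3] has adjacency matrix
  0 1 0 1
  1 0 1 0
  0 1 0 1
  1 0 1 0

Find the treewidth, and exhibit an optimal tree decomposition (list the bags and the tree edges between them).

Every bag has size at most 3, so the width is 3 − 1 = 2 and tw(G) ≤ 2. Since 2–1–0–3–2 is a cycle in G, G is not acyclic. Forests are exactly the graphs of treewidth ≤ 1, so tw(G) ≥ 2. The upper and lower bounds meet at 2, so that is the treewidth.

Treewidth 2.
One optimal decomposition is:
Bags: B1 = {0, 1, 2}  B2 = {0, 2, 3}
Tree: B1–B2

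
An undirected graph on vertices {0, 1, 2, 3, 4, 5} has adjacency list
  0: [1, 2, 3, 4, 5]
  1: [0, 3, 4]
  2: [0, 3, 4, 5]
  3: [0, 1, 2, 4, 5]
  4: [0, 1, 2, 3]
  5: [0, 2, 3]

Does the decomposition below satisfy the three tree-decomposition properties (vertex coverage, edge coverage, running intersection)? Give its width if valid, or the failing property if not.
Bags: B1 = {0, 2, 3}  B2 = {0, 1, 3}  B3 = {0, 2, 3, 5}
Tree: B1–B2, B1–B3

A tree decomposition must satisfy three properties: every vertex lies in some bag; for every edge, both endpoints lie together in some bag; and for every vertex, the bags containing it form a connected subtree. Here vertex 4 appears in no bag, so the decomposition is invalid.

No — vertex 4 appears in no bag.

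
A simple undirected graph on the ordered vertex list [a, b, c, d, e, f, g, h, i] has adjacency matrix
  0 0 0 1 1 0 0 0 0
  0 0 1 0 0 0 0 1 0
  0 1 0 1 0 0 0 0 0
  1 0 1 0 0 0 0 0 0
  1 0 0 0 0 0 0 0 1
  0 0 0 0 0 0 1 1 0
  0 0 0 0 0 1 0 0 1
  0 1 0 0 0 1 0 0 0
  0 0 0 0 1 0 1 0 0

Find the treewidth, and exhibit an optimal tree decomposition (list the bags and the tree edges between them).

Treewidth 2.
One such decomposition:
Bags: B1 = {f, g, i}  B2 = {e, f, i}  B3 = {a, e, f}  B4 = {a, d, f}  B5 = {c, d, f}  B6 = {b, c, f}  B7 = {b, f, h}
Tree: B1–B2, B2–B3, B3–B4, B4–B5, B5–B6, B6–B7

Every bag has size at most 3, so the width is 3 − 1 = 2 and tw(G) ≤ 2. For the lower bound, G contains the cycle f–g–i–e–a–d–c–b–h–f, so G is not a forest; only forests have treewidth ≤ 1, hence tw(G) ≥ 2. Hence tw(G) = 2 exactly.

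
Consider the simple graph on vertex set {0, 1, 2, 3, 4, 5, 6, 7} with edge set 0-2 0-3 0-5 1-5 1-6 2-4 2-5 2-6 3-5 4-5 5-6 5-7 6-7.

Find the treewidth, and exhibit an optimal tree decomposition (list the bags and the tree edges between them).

Every bag has size at most 3, so the width is 3 − 1 = 2 and tw(G) ≤ 2. Conversely, {1, 5, 6} is a clique of size 3, and the vertices of any clique must share a bag in every tree decomposition; so some bag has ≥ 3 vertices and tw(G) ≥ 2. The upper and lower bounds meet at 2, so that is the treewidth.

Treewidth 2.
One optimal decomposition is:
Bags: B1 = {5, 6, 7}  B2 = {2, 5, 6}  B3 = {0, 2, 5}  B4 = {1, 5, 6}  B5 = {0, 3, 5}  B6 = {2, 4, 5}
Tree: B1–B2, B2–B3, B1–B4, B3–B5, B3–B6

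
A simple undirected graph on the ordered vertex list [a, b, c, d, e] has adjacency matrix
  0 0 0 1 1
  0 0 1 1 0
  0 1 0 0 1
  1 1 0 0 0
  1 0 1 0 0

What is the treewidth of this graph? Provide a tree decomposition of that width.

The largest bag has 3 vertices, giving width 2; this decomposition certifies tw(G) ≤ 2. The edges d–b–c–e–a–d form a cycle, so G is not a tree and its treewidth is at least 2. The upper and lower bounds meet at 2, so that is the treewidth.

Treewidth 2.
One such decomposition:
Bags: B1 = {b, c, d}  B2 = {c, d, e}  B3 = {a, d, e}
Tree: B1–B2, B2–B3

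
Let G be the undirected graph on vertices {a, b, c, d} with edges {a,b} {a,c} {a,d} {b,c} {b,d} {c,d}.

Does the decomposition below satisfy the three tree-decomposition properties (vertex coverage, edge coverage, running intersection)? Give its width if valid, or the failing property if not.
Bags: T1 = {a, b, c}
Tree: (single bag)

No — vertex d appears in no bag.

A tree decomposition must satisfy three properties: every vertex lies in some bag; for every edge, both endpoints lie together in some bag; and for every vertex, the bags containing it form a connected subtree. Here vertex d appears in no bag, so the decomposition is invalid.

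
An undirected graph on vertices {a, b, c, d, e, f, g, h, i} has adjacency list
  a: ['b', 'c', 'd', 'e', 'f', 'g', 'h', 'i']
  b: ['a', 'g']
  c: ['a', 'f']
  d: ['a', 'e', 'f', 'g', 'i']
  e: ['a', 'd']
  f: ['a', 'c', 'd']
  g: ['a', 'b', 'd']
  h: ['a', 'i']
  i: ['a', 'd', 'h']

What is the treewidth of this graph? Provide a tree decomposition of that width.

Each bag holds 3 vertices, so the decomposition has width 2, which upper-bounds the treewidth. For the lower bound, the 3 vertices {a, d, g} are pairwise adjacent, and any tree decomposition puts a clique entirely inside one bag — forcing width ≥ 2. The upper and lower bounds meet at 2, so that is the treewidth.

Treewidth 2.
One such decomposition:
Bags: B1 = {a, d, g}  B2 = {a, d, i}  B3 = {a, d, e}  B4 = {a, d, f}  B5 = {a, b, g}  B6 = {a, c, f}  B7 = {a, h, i}
Tree: B1–B2, B2–B3, B2–B4, B1–B5, B4–B6, B2–B7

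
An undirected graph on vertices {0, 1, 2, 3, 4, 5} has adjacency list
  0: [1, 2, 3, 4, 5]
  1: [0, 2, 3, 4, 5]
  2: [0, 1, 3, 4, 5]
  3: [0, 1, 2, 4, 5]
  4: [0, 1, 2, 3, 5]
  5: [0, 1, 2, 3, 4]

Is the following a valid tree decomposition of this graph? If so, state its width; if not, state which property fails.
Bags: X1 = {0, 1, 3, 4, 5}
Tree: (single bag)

No — vertex 2 appears in no bag.

A tree decomposition must satisfy three properties: every vertex lies in some bag; for every edge, both endpoints lie together in some bag; and for every vertex, the bags containing it form a connected subtree. Here vertex 2 appears in no bag, so the decomposition is invalid.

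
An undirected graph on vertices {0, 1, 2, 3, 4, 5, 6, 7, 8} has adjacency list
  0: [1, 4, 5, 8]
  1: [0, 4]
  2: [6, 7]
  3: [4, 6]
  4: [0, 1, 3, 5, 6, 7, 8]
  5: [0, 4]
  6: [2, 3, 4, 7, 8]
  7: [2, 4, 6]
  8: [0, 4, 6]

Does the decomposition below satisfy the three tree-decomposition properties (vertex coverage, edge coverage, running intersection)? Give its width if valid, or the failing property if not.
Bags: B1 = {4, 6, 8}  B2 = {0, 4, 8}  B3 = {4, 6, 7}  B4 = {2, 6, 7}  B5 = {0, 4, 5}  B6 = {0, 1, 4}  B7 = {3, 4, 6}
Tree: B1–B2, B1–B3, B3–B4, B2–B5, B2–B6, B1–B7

Vertex coverage: the bags together contain {0, 1, 2, 3, 4, 5, 6, 7, 8}, the full vertex set. Edge coverage: each edge of G has both endpoints in at least one bag. Running intersection: for every vertex, the bags containing it form a connected subtree. All three properties hold, so this is a valid tree decomposition of width max|bag| − 1 = 2, and hence tw(G) ≤ 2.

Yes; width 2.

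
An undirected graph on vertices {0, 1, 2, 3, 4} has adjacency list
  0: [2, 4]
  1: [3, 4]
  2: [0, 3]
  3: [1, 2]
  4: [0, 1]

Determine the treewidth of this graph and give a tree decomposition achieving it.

The largest bag has 3 vertices, giving width 2; this decomposition certifies tw(G) ≤ 2. The edges 3–2–0–4–1–3 form a cycle, so G is not a tree and its treewidth is at least 2. The upper and lower bounds meet at 2, so that is the treewidth.

Treewidth 2.
One such decomposition:
Bags: B1 = {0, 2, 3}  B2 = {0, 3, 4}  B3 = {1, 3, 4}
Tree: B1–B2, B2–B3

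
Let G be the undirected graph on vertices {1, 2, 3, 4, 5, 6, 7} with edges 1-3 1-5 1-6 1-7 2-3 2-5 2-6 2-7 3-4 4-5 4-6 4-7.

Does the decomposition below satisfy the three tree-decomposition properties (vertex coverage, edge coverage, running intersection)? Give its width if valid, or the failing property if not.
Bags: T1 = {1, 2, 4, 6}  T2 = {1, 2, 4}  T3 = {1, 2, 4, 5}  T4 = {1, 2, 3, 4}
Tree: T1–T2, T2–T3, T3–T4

No — vertex 7 appears in no bag.

A tree decomposition must satisfy three properties: every vertex lies in some bag; for every edge, both endpoints lie together in some bag; and for every vertex, the bags containing it form a connected subtree. Here vertex 7 appears in no bag, so the decomposition is invalid.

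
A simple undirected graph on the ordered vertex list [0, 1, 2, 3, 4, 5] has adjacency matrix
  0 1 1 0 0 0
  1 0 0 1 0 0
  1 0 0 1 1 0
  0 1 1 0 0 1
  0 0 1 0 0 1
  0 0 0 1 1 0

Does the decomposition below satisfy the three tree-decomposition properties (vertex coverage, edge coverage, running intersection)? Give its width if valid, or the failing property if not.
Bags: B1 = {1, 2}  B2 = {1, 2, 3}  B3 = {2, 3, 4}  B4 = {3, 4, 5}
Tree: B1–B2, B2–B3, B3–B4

A tree decomposition must satisfy three properties: every vertex lies in some bag; for every edge, both endpoints lie together in some bag; and for every vertex, the bags containing it form a connected subtree. Here vertex 0 appears in no bag, so the decomposition is invalid.

No — vertex 0 appears in no bag.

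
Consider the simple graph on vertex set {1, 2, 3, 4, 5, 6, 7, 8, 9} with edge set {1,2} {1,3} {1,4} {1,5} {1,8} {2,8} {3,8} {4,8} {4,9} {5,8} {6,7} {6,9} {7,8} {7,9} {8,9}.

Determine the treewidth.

2

A width-2 tree decomposition is:
Bags: B1 = {1, 4, 8}  B2 = {1, 2, 8}  B3 = {4, 8, 9}  B4 = {1, 3, 8}  B5 = {7, 8, 9}  B6 = {1, 5, 8}  B7 = {6, 7, 9}
Tree: B1–B2, B1–B3, B2–B4, B3–B5, B1–B6, B5–B7
Every bag has size at most 3, so the width is 3 − 1 = 2 and tw(G) ≤ 2. For the lower bound, the 3 vertices {1, 2, 8} are pairwise adjacent, and any tree decomposition puts a clique entirely inside one bag — forcing width ≥ 2. The upper and lower bounds meet at 2, so that is the treewidth.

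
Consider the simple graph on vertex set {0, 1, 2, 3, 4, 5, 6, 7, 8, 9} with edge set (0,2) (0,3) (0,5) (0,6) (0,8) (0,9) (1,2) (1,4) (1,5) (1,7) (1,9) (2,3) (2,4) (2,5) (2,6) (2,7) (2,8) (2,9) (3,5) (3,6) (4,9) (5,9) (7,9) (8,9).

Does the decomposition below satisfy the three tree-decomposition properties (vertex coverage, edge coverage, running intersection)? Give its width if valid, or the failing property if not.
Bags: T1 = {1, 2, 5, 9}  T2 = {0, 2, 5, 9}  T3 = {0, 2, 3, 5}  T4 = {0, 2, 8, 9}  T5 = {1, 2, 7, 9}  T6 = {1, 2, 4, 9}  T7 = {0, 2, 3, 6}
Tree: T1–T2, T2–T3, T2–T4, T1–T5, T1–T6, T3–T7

Yes; width 3.

Every vertex of G appears in some bag (union = {0, 1, 2, 3, 4, 5, 6, 7, 8, 9}); every edge is covered by a bag; and for each vertex v the set of bags containing v is connected in the bag tree. The decomposition is therefore valid. The largest bag has 4 vertices, so the width is 3.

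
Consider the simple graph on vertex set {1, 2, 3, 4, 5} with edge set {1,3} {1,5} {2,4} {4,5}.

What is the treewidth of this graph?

A width-1 tree decomposition is:
Bags: B1 = {1, 3}  B2 = {1, 5}  B3 = {4, 5}  B4 = {2, 4}
Tree: B1–B2, B2–B3, B3–B4
Each bag holds 2 vertices, so the decomposition has width 1, which upper-bounds the treewidth. Since G has at least one edge (e.g. 3–1), it is not an edgeless graph, so tw(G) ≥ 1. Hence tw(G) = 1 exactly.

1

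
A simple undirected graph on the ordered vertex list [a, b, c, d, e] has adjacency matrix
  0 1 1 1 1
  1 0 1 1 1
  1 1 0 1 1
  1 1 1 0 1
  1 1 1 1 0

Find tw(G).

4

A width-4 tree decomposition is:
Bags: B1 = {a, b, c, d, e}
Tree: (single bag)
With just one bag of size 5, the width is 5 − 1 = 4, so tw(G) ≤ 4. Conversely, {a, b, c, d, e} is a clique of size 5, and the vertices of any clique must share a bag in every tree decomposition; so some bag has ≥ 5 vertices and tw(G) ≥ 4. The upper and lower bounds meet at 4, so that is the treewidth.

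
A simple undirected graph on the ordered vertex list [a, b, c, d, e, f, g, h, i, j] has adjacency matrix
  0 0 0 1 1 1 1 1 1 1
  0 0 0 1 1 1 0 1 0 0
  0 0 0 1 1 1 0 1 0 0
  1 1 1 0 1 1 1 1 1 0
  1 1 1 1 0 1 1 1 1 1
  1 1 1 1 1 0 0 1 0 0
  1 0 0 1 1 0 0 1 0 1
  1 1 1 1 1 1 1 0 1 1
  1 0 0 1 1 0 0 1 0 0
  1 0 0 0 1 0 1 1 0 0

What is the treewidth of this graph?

4

A width-4 tree decomposition is:
Bags: B1 = {a, e, g, h, j}  B2 = {a, d, e, g, h}  B3 = {a, d, e, f, h}  B4 = {b, d, e, f, h}  B5 = {a, d, e, h, i}  B6 = {c, d, e, f, h}
Tree: B1–B2, B2–B3, B3–B4, B3–B5, B4–B6
The largest bag has 5 vertices, giving width 4; this decomposition certifies tw(G) ≤ 4. On the other hand G contains the 5-clique {a, d, e, g, h}. A clique must lie in a single bag of any decomposition, so no decomposition can have width below 4. Therefore the treewidth is 4.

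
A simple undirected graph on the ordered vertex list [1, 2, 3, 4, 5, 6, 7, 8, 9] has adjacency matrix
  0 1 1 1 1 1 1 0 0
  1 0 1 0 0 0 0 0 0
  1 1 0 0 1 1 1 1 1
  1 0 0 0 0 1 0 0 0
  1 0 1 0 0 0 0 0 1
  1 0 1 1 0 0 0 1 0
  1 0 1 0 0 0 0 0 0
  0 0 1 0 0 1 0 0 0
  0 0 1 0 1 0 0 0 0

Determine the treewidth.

A width-2 tree decomposition is:
Bags: B1 = {1, 3, 6}  B2 = {1, 3, 5}  B3 = {1, 3, 7}  B4 = {3, 5, 9}  B5 = {1, 2, 3}  B6 = {1, 4, 6}  B7 = {3, 6, 8}
Tree: B1–B2, B2–B3, B2–B4, B2–B5, B1–B6, B1–B7
Every bag has size at most 3, so the width is 3 − 1 = 2 and tw(G) ≤ 2. On the other hand G contains the 3-clique {3, 6, 8}. A clique must lie in a single bag of any decomposition, so no decomposition can have width below 2. The upper and lower bounds meet at 2, so that is the treewidth.

2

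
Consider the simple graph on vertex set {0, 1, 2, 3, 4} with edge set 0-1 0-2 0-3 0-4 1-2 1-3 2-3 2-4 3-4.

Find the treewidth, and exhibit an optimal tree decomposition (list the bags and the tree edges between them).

Treewidth 3.
One such decomposition:
Bags: B1 = {0, 1, 2, 3}  B2 = {0, 2, 3, 4}
Tree: B1–B2

Every bag has size at most 4, so the width is 4 − 1 = 3 and tw(G) ≤ 3. Conversely, {0, 1, 2, 3} is a clique of size 4, and the vertices of any clique must share a bag in every tree decomposition; so some bag has ≥ 4 vertices and tw(G) ≥ 3. Combining the bounds, tw(G) = 3.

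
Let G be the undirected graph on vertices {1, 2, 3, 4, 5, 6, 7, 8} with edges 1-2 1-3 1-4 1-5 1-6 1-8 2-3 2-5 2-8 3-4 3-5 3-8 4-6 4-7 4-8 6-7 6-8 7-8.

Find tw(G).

3

A width-3 tree decomposition is:
Bags: B1 = {1, 3, 4, 8}  B2 = {1, 4, 6, 8}  B3 = {1, 2, 3, 8}  B4 = {1, 2, 3, 5}  B5 = {4, 6, 7, 8}
Tree: B1–B2, B1–B3, B3–B4, B2–B5
Every bag has size at most 4, so the width is 4 − 1 = 3 and tw(G) ≤ 3. For the lower bound, the 4 vertices {1, 2, 3, 8} are pairwise adjacent, and any tree decomposition puts a clique entirely inside one bag — forcing width ≥ 3. The upper and lower bounds meet at 3, so that is the treewidth.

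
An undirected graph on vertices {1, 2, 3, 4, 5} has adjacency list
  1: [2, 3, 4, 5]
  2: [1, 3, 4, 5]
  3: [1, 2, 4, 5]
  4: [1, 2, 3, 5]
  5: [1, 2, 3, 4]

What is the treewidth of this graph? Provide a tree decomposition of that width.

Treewidth 4.
One such decomposition:
Bags: B1 = {1, 2, 3, 4, 5}
Tree: (single bag)

With just one bag of size 5, the width is 5 − 1 = 4, so tw(G) ≤ 4. For the lower bound, the 5 vertices {1, 2, 3, 4, 5} are pairwise adjacent, and any tree decomposition puts a clique entirely inside one bag — forcing width ≥ 4. Combining the bounds, tw(G) = 4.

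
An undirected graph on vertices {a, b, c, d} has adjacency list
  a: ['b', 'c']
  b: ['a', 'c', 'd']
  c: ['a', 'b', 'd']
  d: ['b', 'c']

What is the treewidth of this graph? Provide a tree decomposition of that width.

Every bag has size at most 3, so the width is 3 − 1 = 2 and tw(G) ≤ 2. On the other hand G contains the 3-clique {b, c, d}. A clique must lie in a single bag of any decomposition, so no decomposition can have width below 2. Therefore the treewidth is 2.

Treewidth 2.
One such decomposition:
Bags: B1 = {a, b, c}  B2 = {b, c, d}
Tree: B1–B2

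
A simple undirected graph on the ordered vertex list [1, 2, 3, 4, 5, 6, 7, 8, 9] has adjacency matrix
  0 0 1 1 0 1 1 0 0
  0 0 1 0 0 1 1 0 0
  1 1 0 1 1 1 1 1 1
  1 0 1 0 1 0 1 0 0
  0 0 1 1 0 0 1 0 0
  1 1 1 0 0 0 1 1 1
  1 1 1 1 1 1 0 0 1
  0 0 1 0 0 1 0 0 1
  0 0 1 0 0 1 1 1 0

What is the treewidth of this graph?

3

A width-3 tree decomposition is:
Bags: B1 = {1, 3, 4, 7}  B2 = {1, 3, 6, 7}  B3 = {3, 6, 7, 9}  B4 = {2, 3, 6, 7}  B5 = {3, 6, 8, 9}  B6 = {3, 4, 5, 7}
Tree: B1–B2, B2–B3, B3–B4, B3–B5, B1–B6
Every bag has size at most 4, so the width is 4 − 1 = 3 and tw(G) ≤ 3. Conversely, {3, 6, 8, 9} is a clique of size 4, and the vertices of any clique must share a bag in every tree decomposition; so some bag has ≥ 4 vertices and tw(G) ≥ 3. Combining the bounds, tw(G) = 3.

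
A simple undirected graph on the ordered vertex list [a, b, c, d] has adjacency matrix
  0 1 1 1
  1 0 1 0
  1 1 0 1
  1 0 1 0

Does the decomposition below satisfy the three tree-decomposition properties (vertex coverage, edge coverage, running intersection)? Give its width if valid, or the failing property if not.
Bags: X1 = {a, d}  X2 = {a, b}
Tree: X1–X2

No — vertex c appears in no bag.

A tree decomposition must satisfy three properties: every vertex lies in some bag; for every edge, both endpoints lie together in some bag; and for every vertex, the bags containing it form a connected subtree. Here vertex c appears in no bag, so the decomposition is invalid.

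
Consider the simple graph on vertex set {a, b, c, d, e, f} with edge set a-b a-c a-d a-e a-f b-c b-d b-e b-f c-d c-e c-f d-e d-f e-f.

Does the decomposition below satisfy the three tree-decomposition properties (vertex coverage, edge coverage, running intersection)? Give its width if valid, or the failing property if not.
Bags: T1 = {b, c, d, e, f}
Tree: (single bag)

No — vertex a appears in no bag.

A tree decomposition must satisfy three properties: every vertex lies in some bag; for every edge, both endpoints lie together in some bag; and for every vertex, the bags containing it form a connected subtree. Here vertex a appears in no bag, so the decomposition is invalid.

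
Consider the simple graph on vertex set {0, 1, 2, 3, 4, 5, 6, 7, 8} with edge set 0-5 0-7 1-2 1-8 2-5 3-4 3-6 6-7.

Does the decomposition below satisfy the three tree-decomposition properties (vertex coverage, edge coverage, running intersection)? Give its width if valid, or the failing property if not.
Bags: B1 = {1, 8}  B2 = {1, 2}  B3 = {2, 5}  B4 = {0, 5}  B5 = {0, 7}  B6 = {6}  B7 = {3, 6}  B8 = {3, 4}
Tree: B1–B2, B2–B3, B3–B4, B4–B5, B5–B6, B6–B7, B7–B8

A tree decomposition must satisfy three properties: every vertex lies in some bag; for every edge, both endpoints lie together in some bag; and for every vertex, the bags containing it form a connected subtree. Here edge (7,6) lies in no bag, so the decomposition is invalid.

No — edge (7,6) lies in no bag.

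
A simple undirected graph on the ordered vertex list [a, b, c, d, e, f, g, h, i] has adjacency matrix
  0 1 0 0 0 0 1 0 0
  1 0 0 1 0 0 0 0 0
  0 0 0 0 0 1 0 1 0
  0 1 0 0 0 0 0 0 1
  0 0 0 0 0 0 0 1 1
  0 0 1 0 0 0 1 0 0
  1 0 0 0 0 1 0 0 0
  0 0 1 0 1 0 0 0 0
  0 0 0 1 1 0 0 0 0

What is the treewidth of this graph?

2

A width-2 tree decomposition is:
Bags: B1 = {a, b, d}  B2 = {a, d, g}  B3 = {d, f, g}  B4 = {c, d, f}  B5 = {c, d, h}  B6 = {d, e, h}  B7 = {d, e, i}
Tree: B1–B2, B2–B3, B3–B4, B4–B5, B5–B6, B6–B7
Every bag has size at most 3, so the width is 3 − 1 = 2 and tw(G) ≤ 2. The edges d–b–a–g–f–c–h–e–i–d form a cycle, so G is not a tree and its treewidth is at least 2. The upper and lower bounds meet at 2, so that is the treewidth.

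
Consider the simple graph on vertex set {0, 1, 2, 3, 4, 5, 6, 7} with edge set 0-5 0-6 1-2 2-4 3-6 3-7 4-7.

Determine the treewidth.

1

A width-1 tree decomposition is:
Bags: B1 = {0, 5}  B2 = {0, 6}  B3 = {3, 6}  B4 = {3, 7}  B5 = {4, 7}  B6 = {2, 4}  B7 = {1, 2}
Tree: B1–B2, B2–B3, B3–B4, B4–B5, B5–B6, B6–B7
The largest bag has 2 vertices, giving width 1; this decomposition certifies tw(G) ≤ 1. Any graph with an edge has treewidth ≥ 1, and G has the edge 5–0. Hence tw(G) = 1 exactly.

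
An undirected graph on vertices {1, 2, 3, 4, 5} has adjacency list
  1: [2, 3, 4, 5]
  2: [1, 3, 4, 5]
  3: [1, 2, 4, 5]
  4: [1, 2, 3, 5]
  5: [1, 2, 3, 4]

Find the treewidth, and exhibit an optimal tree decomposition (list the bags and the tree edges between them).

Treewidth 4.
One optimal decomposition is:
Bags: B1 = {1, 2, 3, 4, 5}
Tree: (single bag)

With just one bag of size 5, the width is 5 − 1 = 4, so tw(G) ≤ 4. Conversely, {1, 2, 3, 4, 5} is a clique of size 5, and the vertices of any clique must share a bag in every tree decomposition; so some bag has ≥ 5 vertices and tw(G) ≥ 4. Hence tw(G) = 4 exactly.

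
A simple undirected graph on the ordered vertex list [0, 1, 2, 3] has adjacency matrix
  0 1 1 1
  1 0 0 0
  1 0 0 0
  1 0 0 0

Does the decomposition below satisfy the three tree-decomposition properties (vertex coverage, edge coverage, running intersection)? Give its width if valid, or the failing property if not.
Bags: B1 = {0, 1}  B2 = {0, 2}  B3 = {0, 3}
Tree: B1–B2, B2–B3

Checking the three conditions: (i) the bags cover all of {0, 1, 2, 3}; (ii) for each edge, some bag contains both endpoints; (iii) the bags containing any fixed vertex form a subtree. All hold, so the decomposition is valid with width 2 − 1 = 1.

Yes; width 1.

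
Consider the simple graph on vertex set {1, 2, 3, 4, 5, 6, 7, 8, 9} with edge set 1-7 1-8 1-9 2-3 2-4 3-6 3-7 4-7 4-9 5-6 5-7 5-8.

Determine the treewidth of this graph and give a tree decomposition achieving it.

Treewidth 3.
One such decomposition:
Bags: B1 = {2, 3, 4, 6}  B2 = {3, 4, 6, 7}  B3 = {4, 5, 6, 7}  B4 = {4, 5, 7, 9}  B5 = {1, 5, 7, 9}  B6 = {1, 5, 8, 9}
Tree: B1–B2, B2–B3, B3–B4, B4–B5, B5–B6

The largest bag has 4 vertices, giving width 3; this decomposition certifies tw(G) ≤ 3. For the lower bound: the 4 vertex sets {2,3,6}, {4}, {7}, {1,5,8,9} are disjoint, each induces a connected subgraph, and every pair is joined by at least one edge of G. Contracting each set to a single vertex therefore yields K_{4} as a minor, and since treewidth is minor-monotone, tw(G) ≥ tw(K_{4}) = 3. Combining the bounds, tw(G) = 3.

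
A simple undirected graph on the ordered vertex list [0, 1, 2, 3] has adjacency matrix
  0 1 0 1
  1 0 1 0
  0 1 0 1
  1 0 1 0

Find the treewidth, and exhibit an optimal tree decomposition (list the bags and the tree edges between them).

The largest bag has 3 vertices, giving width 2; this decomposition certifies tw(G) ≤ 2. The edges 0–1–2–3–0 form a cycle, so G is not a tree and its treewidth is at least 2. Therefore the treewidth is 2.

Treewidth 2.
Bags: B1 = {0, 1, 2}  B2 = {0, 2, 3}
Tree: B1–B2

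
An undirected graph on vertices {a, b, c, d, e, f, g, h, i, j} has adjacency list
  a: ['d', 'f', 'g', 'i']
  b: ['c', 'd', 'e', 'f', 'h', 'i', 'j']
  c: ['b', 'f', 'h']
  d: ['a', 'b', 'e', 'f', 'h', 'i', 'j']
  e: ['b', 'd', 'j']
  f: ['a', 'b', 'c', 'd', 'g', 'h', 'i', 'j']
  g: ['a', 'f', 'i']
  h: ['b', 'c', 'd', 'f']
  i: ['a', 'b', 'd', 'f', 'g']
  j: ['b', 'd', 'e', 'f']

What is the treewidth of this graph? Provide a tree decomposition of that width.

Every bag has size at most 4, so the width is 4 − 1 = 3 and tw(G) ≤ 3. Conversely, {b, d, e, j} is a clique of size 4, and the vertices of any clique must share a bag in every tree decomposition; so some bag has ≥ 4 vertices and tw(G) ≥ 3. The upper and lower bounds meet at 3, so that is the treewidth.

Treewidth 3.
One such decomposition:
Bags: B1 = {a, d, f, i}  B2 = {b, d, f, i}  B3 = {b, d, f, h}  B4 = {b, c, f, h}  B5 = {b, d, f, j}  B6 = {b, d, e, j}  B7 = {a, f, g, i}
Tree: B1–B2, B2–B3, B3–B4, B2–B5, B5–B6, B1–B7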